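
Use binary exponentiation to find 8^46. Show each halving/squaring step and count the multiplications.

Computing 8^46 by squaring (build up from 8^1; each line after the first costs one multiplication):

8^1 = 8
8^2 = (8^1)^2 = 8^2 = 64
8^4 = (8^2)^2 = 64^2 = 4096
8^5 = 8 * 8^4 = 8 * 4096 = 32768
8^10 = (8^5)^2 = 32768^2 = 1073741824
8^11 = 8 * 8^10 = 8 * 1073741824 = 8589934592
8^22 = (8^11)^2 = 8589934592^2 = 73786976294838206464
8^23 = 8 * 8^22 = 8 * 73786976294838206464 = 590295810358705651712
8^46 = (8^23)^2 = 590295810358705651712^2 = 348449143727040986586495598010130648530944

Result: 348449143727040986586495598010130648530944
Multiplications needed: 8 (8 lines after 8^1)

8^46 = 348449143727040986586495598010130648530944. Using exponentiation by squaring, this requires 8 multiplications. The key idea: if the exponent is even, square the half-power; if odd, multiply by the base once.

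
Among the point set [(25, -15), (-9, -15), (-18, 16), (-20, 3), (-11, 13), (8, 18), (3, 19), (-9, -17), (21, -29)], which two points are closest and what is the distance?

Computing all pairwise distances among 9 points:

d((25, -15), (-9, -15)) = 34.0
d((25, -15), (-18, 16)) = 53.0094
d((25, -15), (-20, 3)) = 48.4665
d((25, -15), (-11, 13)) = 45.607
d((25, -15), (8, 18)) = 37.1214
d((25, -15), (3, 19)) = 40.4969
d((25, -15), (-9, -17)) = 34.0588
d((25, -15), (21, -29)) = 14.5602
d((-9, -15), (-18, 16)) = 32.28
d((-9, -15), (-20, 3)) = 21.095
d((-9, -15), (-11, 13)) = 28.0713
d((-9, -15), (8, 18)) = 37.1214
d((-9, -15), (3, 19)) = 36.0555
d((-9, -15), (-9, -17)) = 2.0 <-- minimum
d((-9, -15), (21, -29)) = 33.1059
d((-18, 16), (-20, 3)) = 13.1529
d((-18, 16), (-11, 13)) = 7.6158
d((-18, 16), (8, 18)) = 26.0768
d((-18, 16), (3, 19)) = 21.2132
d((-18, 16), (-9, -17)) = 34.2053
d((-18, 16), (21, -29)) = 59.5483
d((-20, 3), (-11, 13)) = 13.4536
d((-20, 3), (8, 18)) = 31.7648
d((-20, 3), (3, 19)) = 28.0179
d((-20, 3), (-9, -17)) = 22.8254
d((-20, 3), (21, -29)) = 52.0096
d((-11, 13), (8, 18)) = 19.6469
d((-11, 13), (3, 19)) = 15.2315
d((-11, 13), (-9, -17)) = 30.0666
d((-11, 13), (21, -29)) = 52.8015
d((8, 18), (3, 19)) = 5.099
d((8, 18), (-9, -17)) = 38.9102
d((8, 18), (21, -29)) = 48.7647
d((3, 19), (-9, -17)) = 37.9473
d((3, 19), (21, -29)) = 51.264
d((-9, -17), (21, -29)) = 32.311

Closest pair: (-9, -15) and (-9, -17) with distance 2.0

The closest pair is (-9, -15) and (-9, -17) with Euclidean distance 2.0. For 9 points, brute-force pairwise comparison is shown above. For large n, the divide-and-conquer algorithm (sort by x, recurse on halves, check the dividing strip) achieves O(n log n).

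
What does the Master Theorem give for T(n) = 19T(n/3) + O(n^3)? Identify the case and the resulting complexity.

Master Theorem for T(n) = 19T(n/3) + O(n^3):

a = 19, b = 3, c = 3
log_b(a) = log_3(19) = 2.6801

Case 3: c = 3 > log_3(19) = 2.6801
T(n) = O(n^3) = O(n^3)

For T(n) = 19T(n/3) + O(n^3): log_3(19) = 2.6801. This is Case 3 of the Master Theorem (c > log_b(a), work dominated by root), giving O(n^3).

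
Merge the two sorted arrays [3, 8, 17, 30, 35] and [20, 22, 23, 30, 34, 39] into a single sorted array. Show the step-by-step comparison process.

Merging process:

Compare 3 vs 20: take 3 from left. Merged: [3]
Compare 8 vs 20: take 8 from left. Merged: [3, 8]
Compare 17 vs 20: take 17 from left. Merged: [3, 8, 17]
Compare 30 vs 20: take 20 from right. Merged: [3, 8, 17, 20]
Compare 30 vs 22: take 22 from right. Merged: [3, 8, 17, 20, 22]
Compare 30 vs 23: take 23 from right. Merged: [3, 8, 17, 20, 22, 23]
Compare 30 vs 30: take 30 from left. Merged: [3, 8, 17, 20, 22, 23, 30]
Compare 35 vs 30: take 30 from right. Merged: [3, 8, 17, 20, 22, 23, 30, 30]
Compare 35 vs 34: take 34 from right. Merged: [3, 8, 17, 20, 22, 23, 30, 30, 34]
Compare 35 vs 39: take 35 from left. Merged: [3, 8, 17, 20, 22, 23, 30, 30, 34, 35]
Append remaining from right: [39]. Merged: [3, 8, 17, 20, 22, 23, 30, 30, 34, 35, 39]

Final merged array: [3, 8, 17, 20, 22, 23, 30, 30, 34, 35, 39]
Total comparisons: 10

The merged array is [3, 8, 17, 20, 22, 23, 30, 30, 34, 35, 39], requiring 10 comparisons. The merge step runs in O(n) time where n is the total number of elements.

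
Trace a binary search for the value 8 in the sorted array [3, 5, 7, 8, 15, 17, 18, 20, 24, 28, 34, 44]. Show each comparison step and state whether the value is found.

Binary search for 8 in [3, 5, 7, 8, 15, 17, 18, 20, 24, 28, 34, 44]:

lo=0, hi=11, mid=5, arr[mid]=17 -> 17 > 8, search left half
lo=0, hi=4, mid=2, arr[mid]=7 -> 7 < 8, search right half
lo=3, hi=4, mid=3, arr[mid]=8 -> Found target at index 3!

Binary search finds 8 at index 3 after 3 comparisons. The search repeatedly halves the search space by comparing with the middle element.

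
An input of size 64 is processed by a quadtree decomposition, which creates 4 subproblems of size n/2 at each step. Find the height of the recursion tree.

For divide and conquer with division factor 2:

Problem sizes at each level:
Level 0: 64
Level 1: 32
Level 2: 16
Level 3: 8
Level 4: 4
Level 5: 2
Level 6: 1

The root is level 0 and the size-1 base case is level 6 (the tree spans levels 0 through 6, i.e. 7 levels counting the root), so the depth is the number of divisions: log_2(64) = 6

The recursion tree depth is log_2(64) = 6. At each level, the problem size is divided by 2, so it takes 6 divisions to reduce to a base case of size 1. The algorithm makes 4 recursive calls at each level.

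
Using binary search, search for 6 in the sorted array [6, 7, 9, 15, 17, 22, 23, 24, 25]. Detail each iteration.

Binary search for 6 in [6, 7, 9, 15, 17, 22, 23, 24, 25]:

lo=0, hi=8, mid=4, arr[mid]=17 -> 17 > 6, search left half
lo=0, hi=3, mid=1, arr[mid]=7 -> 7 > 6, search left half
lo=0, hi=0, mid=0, arr[mid]=6 -> Found target at index 0!

Binary search finds 6 at index 0 after 3 comparisons. The search repeatedly halves the search space by comparing with the middle element.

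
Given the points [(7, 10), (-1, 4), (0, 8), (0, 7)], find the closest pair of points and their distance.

Computing all pairwise distances among 4 points:

d((7, 10), (-1, 4)) = 10.0
d((7, 10), (0, 8)) = 7.2801
d((7, 10), (0, 7)) = 7.6158
d((-1, 4), (0, 8)) = 4.1231
d((-1, 4), (0, 7)) = 3.1623
d((0, 8), (0, 7)) = 1.0 <-- minimum

Closest pair: (0, 8) and (0, 7) with distance 1.0

The closest pair is (0, 8) and (0, 7) with Euclidean distance 1.0. For 4 points, brute-force pairwise comparison is shown above. For large n, the divide-and-conquer algorithm (sort by x, recurse on halves, check the dividing strip) achieves O(n log n).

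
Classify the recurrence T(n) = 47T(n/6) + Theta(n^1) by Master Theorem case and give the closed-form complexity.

Master Theorem for T(n) = 47T(n/6) + O(n^1):

a = 47, b = 6, c = 1
log_b(a) = log_6(47) = 2.1488

Case 1: c = 1 < log_6(47) = 2.1488
T(n) = O(n^(log_6 47))

For T(n) = 47T(n/6) + O(n^1): log_6(47) = 2.1488. This is Case 1 of the Master Theorem (c < log_b(a), work dominated by leaves), giving O(n^(log_6 47)).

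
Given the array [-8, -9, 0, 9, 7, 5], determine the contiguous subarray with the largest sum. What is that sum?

Using Kadane's algorithm on [-8, -9, 0, 9, 7, 5]:

Scanning through the array:
Position 1 (value -9): max_ending_here = -9, max_so_far = -8
Position 2 (value 0): max_ending_here = 0, max_so_far = 0
Position 3 (value 9): max_ending_here = 9, max_so_far = 9
Position 4 (value 7): max_ending_here = 16, max_so_far = 16
Position 5 (value 5): max_ending_here = 21, max_so_far = 21

Maximum subarray: [0, 9, 7, 5]
Maximum sum: 21

The maximum subarray is [0, 9, 7, 5] with sum 21. This subarray runs from index 2 to index 5.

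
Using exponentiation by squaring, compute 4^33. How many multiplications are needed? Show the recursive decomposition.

Computing 4^33 by squaring (build up from 4^1; each line after the first costs one multiplication):

4^1 = 4
4^2 = (4^1)^2 = 4^2 = 16
4^4 = (4^2)^2 = 16^2 = 256
4^8 = (4^4)^2 = 256^2 = 65536
4^16 = (4^8)^2 = 65536^2 = 4294967296
4^32 = (4^16)^2 = 4294967296^2 = 18446744073709551616
4^33 = 4 * 4^32 = 4 * 18446744073709551616 = 73786976294838206464

Result: 73786976294838206464
Multiplications needed: 6 (6 lines after 4^1)

4^33 = 73786976294838206464. Using exponentiation by squaring, this requires 6 multiplications. The key idea: if the exponent is even, square the half-power; if odd, multiply by the base once.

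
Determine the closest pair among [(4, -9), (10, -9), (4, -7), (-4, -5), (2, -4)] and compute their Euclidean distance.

Computing all pairwise distances among 5 points:

d((4, -9), (10, -9)) = 6.0
d((4, -9), (4, -7)) = 2.0 <-- minimum
d((4, -9), (-4, -5)) = 8.9443
d((4, -9), (2, -4)) = 5.3852
d((10, -9), (4, -7)) = 6.3246
d((10, -9), (-4, -5)) = 14.5602
d((10, -9), (2, -4)) = 9.434
d((4, -7), (-4, -5)) = 8.2462
d((4, -7), (2, -4)) = 3.6056
d((-4, -5), (2, -4)) = 6.0828

Closest pair: (4, -9) and (4, -7) with distance 2.0

The closest pair is (4, -9) and (4, -7) with Euclidean distance 2.0. For 5 points, brute-force pairwise comparison is shown above. For large n, the divide-and-conquer algorithm (sort by x, recurse on halves, check the dividing strip) achieves O(n log n).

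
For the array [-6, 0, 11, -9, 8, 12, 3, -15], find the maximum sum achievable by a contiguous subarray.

Using Kadane's algorithm on [-6, 0, 11, -9, 8, 12, 3, -15]:

Scanning through the array:
Position 1 (value 0): max_ending_here = 0, max_so_far = 0
Position 2 (value 11): max_ending_here = 11, max_so_far = 11
Position 3 (value -9): max_ending_here = 2, max_so_far = 11
Position 4 (value 8): max_ending_here = 10, max_so_far = 11
Position 5 (value 12): max_ending_here = 22, max_so_far = 22
Position 6 (value 3): max_ending_here = 25, max_so_far = 25
Position 7 (value -15): max_ending_here = 10, max_so_far = 25

Maximum subarray: [0, 11, -9, 8, 12, 3]
Maximum sum: 25

The maximum subarray is [0, 11, -9, 8, 12, 3] with sum 25. This subarray runs from index 1 to index 6.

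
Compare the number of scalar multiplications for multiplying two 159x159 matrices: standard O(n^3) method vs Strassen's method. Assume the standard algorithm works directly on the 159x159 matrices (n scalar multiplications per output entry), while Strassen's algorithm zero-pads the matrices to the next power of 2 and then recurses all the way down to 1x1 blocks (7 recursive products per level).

Matrix multiplication for 159x159 matrices:

Strassen's algorithm requires power-of-2 dimensions. Pad 159x159 to 256x256 (next power of 2).

Standard algorithm: 159^3 = 4019679 multiplications
Strassen's algorithm: 7^(log2(256)) = 7^8 = 5764801 multiplications
Difference: 4019679 - 5764801 = -1745122 (Strassen uses MORE here due to padding overhead — for small or just-over-power-of-2 n, padding can outweigh the per-level savings)

Standard: 4019679 multiplications (159^3). Strassen: 5764801 multiplications (7^8, after padding to 256x256). Strassen reduces 8 recursive multiplications to 7 at each level.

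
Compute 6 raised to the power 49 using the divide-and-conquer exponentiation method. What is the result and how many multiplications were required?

Computing 6^49 by squaring (build up from 6^1; each line after the first costs one multiplication):

6^1 = 6
6^2 = (6^1)^2 = 6^2 = 36
6^3 = 6 * 6^2 = 6 * 36 = 216
6^6 = (6^3)^2 = 216^2 = 46656
6^12 = (6^6)^2 = 46656^2 = 2176782336
6^24 = (6^12)^2 = 2176782336^2 = 4738381338321616896
6^48 = (6^24)^2 = 4738381338321616896^2 = 22452257707354557240087211123792674816
6^49 = 6 * 6^48 = 6 * 22452257707354557240087211123792674816 = 134713546244127343440523266742756048896

Result: 134713546244127343440523266742756048896
Multiplications needed: 7 (7 lines after 6^1)

6^49 = 134713546244127343440523266742756048896. Using exponentiation by squaring, this requires 7 multiplications. The key idea: if the exponent is even, square the half-power; if odd, multiply by the base once.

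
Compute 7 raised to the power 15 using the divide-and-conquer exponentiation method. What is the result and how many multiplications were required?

Computing 7^15 by squaring (build up from 7^1; each line after the first costs one multiplication):

7^1 = 7
7^2 = (7^1)^2 = 7^2 = 49
7^3 = 7 * 7^2 = 7 * 49 = 343
7^6 = (7^3)^2 = 343^2 = 117649
7^7 = 7 * 7^6 = 7 * 117649 = 823543
7^14 = (7^7)^2 = 823543^2 = 678223072849
7^15 = 7 * 7^14 = 7 * 678223072849 = 4747561509943

Result: 4747561509943
Multiplications needed: 6 (6 lines after 7^1)

7^15 = 4747561509943. Using exponentiation by squaring, this requires 6 multiplications. The key idea: if the exponent is even, square the half-power; if odd, multiply by the base once.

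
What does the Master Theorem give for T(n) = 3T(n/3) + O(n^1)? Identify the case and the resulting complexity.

Master Theorem for T(n) = 3T(n/3) + O(n^1):

a = 3, b = 3, c = 1
log_b(a) = log_3(3) = 1.0000

Case 2: c = 1 = log_3(3) = 1.0000
T(n) = O(n^1 log n) = O(n log n)

For T(n) = 3T(n/3) + O(n^1): log_3(3) = 1.0000. This is Case 2 of the Master Theorem (c = log_b(a), equal work at all levels), giving O(n log n).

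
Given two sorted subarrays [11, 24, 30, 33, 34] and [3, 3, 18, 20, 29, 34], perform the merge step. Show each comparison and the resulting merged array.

Merging process:

Compare 11 vs 3: take 3 from right. Merged: [3]
Compare 11 vs 3: take 3 from right. Merged: [3, 3]
Compare 11 vs 18: take 11 from left. Merged: [3, 3, 11]
Compare 24 vs 18: take 18 from right. Merged: [3, 3, 11, 18]
Compare 24 vs 20: take 20 from right. Merged: [3, 3, 11, 18, 20]
Compare 24 vs 29: take 24 from left. Merged: [3, 3, 11, 18, 20, 24]
Compare 30 vs 29: take 29 from right. Merged: [3, 3, 11, 18, 20, 24, 29]
Compare 30 vs 34: take 30 from left. Merged: [3, 3, 11, 18, 20, 24, 29, 30]
Compare 33 vs 34: take 33 from left. Merged: [3, 3, 11, 18, 20, 24, 29, 30, 33]
Compare 34 vs 34: take 34 from left. Merged: [3, 3, 11, 18, 20, 24, 29, 30, 33, 34]
Append remaining from right: [34]. Merged: [3, 3, 11, 18, 20, 24, 29, 30, 33, 34, 34]

Final merged array: [3, 3, 11, 18, 20, 24, 29, 30, 33, 34, 34]
Total comparisons: 10

The merged array is [3, 3, 11, 18, 20, 24, 29, 30, 33, 34, 34], requiring 10 comparisons. The merge step runs in O(n) time where n is the total number of elements.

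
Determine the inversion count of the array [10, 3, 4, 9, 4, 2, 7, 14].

Finding inversions in [10, 3, 4, 9, 4, 2, 7, 14]:

(0, 1): arr[0]=10 > arr[1]=3
(0, 2): arr[0]=10 > arr[2]=4
(0, 3): arr[0]=10 > arr[3]=9
(0, 4): arr[0]=10 > arr[4]=4
(0, 5): arr[0]=10 > arr[5]=2
(0, 6): arr[0]=10 > arr[6]=7
(1, 5): arr[1]=3 > arr[5]=2
(2, 5): arr[2]=4 > arr[5]=2
(3, 4): arr[3]=9 > arr[4]=4
(3, 5): arr[3]=9 > arr[5]=2
(3, 6): arr[3]=9 > arr[6]=7
(4, 5): arr[4]=4 > arr[5]=2

Total inversions: 12

The array has 12 inversion(s): (0,1), (0,2), (0,3), (0,4), (0,5), (0,6), (1,5), (2,5), (3,4), (3,5), (3,6), (4,5). Each pair (i,j) satisfies i < j and arr[i] > arr[j].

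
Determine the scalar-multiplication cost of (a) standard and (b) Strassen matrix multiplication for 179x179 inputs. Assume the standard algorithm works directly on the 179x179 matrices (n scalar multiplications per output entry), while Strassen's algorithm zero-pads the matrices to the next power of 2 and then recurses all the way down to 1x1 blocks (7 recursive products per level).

Matrix multiplication for 179x179 matrices:

Strassen's algorithm requires power-of-2 dimensions. Pad 179x179 to 256x256 (next power of 2).

Standard algorithm: 179^3 = 5735339 multiplications
Strassen's algorithm: 7^(log2(256)) = 7^8 = 5764801 multiplications
Difference: 5735339 - 5764801 = -29462 (Strassen uses MORE here due to padding overhead — for small or just-over-power-of-2 n, padding can outweigh the per-level savings)

Standard: 5735339 multiplications (179^3). Strassen: 5764801 multiplications (7^8, after padding to 256x256). Strassen reduces 8 recursive multiplications to 7 at each level.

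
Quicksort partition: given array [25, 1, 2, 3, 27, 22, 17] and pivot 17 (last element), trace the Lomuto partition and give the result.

Lomuto partition with pivot = 17:

Initial array: [25, 1, 2, 3, 27, 22, 17]

arr[0]=25 > 17: no swap
arr[1]=1 <= 17: swap with position 0, array becomes [1, 25, 2, 3, 27, 22, 17]
arr[2]=2 <= 17: swap with position 1, array becomes [1, 2, 25, 3, 27, 22, 17]
arr[3]=3 <= 17: swap with position 2, array becomes [1, 2, 3, 25, 27, 22, 17]
arr[4]=27 > 17: no swap
arr[5]=22 > 17: no swap

Place pivot at position 3: [1, 2, 3, 17, 27, 22, 25]
Pivot position: 3

After partitioning with pivot 17, the array becomes [1, 2, 3, 17, 27, 22, 25]. The pivot is placed at index 3. All elements to the left of the pivot are <= 17, and all elements to the right are > 17.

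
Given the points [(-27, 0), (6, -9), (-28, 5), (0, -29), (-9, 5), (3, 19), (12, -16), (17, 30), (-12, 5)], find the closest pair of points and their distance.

Computing all pairwise distances among 9 points:

d((-27, 0), (6, -9)) = 34.2053
d((-27, 0), (-28, 5)) = 5.099
d((-27, 0), (0, -29)) = 39.6232
d((-27, 0), (-9, 5)) = 18.6815
d((-27, 0), (3, 19)) = 35.5106
d((-27, 0), (12, -16)) = 42.1545
d((-27, 0), (17, 30)) = 53.2541
d((-27, 0), (-12, 5)) = 15.8114
d((6, -9), (-28, 5)) = 36.7696
d((6, -9), (0, -29)) = 20.8806
d((6, -9), (-9, 5)) = 20.5183
d((6, -9), (3, 19)) = 28.1603
d((6, -9), (12, -16)) = 9.2195
d((6, -9), (17, 30)) = 40.5216
d((6, -9), (-12, 5)) = 22.8035
d((-28, 5), (0, -29)) = 44.0454
d((-28, 5), (-9, 5)) = 19.0
d((-28, 5), (3, 19)) = 34.0147
d((-28, 5), (12, -16)) = 45.1774
d((-28, 5), (17, 30)) = 51.4782
d((-28, 5), (-12, 5)) = 16.0
d((0, -29), (-9, 5)) = 35.171
d((0, -29), (3, 19)) = 48.0937
d((0, -29), (12, -16)) = 17.6918
d((0, -29), (17, 30)) = 61.4003
d((0, -29), (-12, 5)) = 36.0555
d((-9, 5), (3, 19)) = 18.4391
d((-9, 5), (12, -16)) = 29.6985
d((-9, 5), (17, 30)) = 36.0694
d((-9, 5), (-12, 5)) = 3.0 <-- minimum
d((3, 19), (12, -16)) = 36.1386
d((3, 19), (17, 30)) = 17.8045
d((3, 19), (-12, 5)) = 20.5183
d((12, -16), (17, 30)) = 46.2709
d((12, -16), (-12, 5)) = 31.8904
d((17, 30), (-12, 5)) = 38.2884

Closest pair: (-9, 5) and (-12, 5) with distance 3.0

The closest pair is (-9, 5) and (-12, 5) with Euclidean distance 3.0. For 9 points, brute-force pairwise comparison is shown above. For large n, the divide-and-conquer algorithm (sort by x, recurse on halves, check the dividing strip) achieves O(n log n).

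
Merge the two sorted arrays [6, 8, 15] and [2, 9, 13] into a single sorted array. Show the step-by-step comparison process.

Merging process:

Compare 6 vs 2: take 2 from right. Merged: [2]
Compare 6 vs 9: take 6 from left. Merged: [2, 6]
Compare 8 vs 9: take 8 from left. Merged: [2, 6, 8]
Compare 15 vs 9: take 9 from right. Merged: [2, 6, 8, 9]
Compare 15 vs 13: take 13 from right. Merged: [2, 6, 8, 9, 13]
Append remaining from left: [15]. Merged: [2, 6, 8, 9, 13, 15]

Final merged array: [2, 6, 8, 9, 13, 15]
Total comparisons: 5

The merged array is [2, 6, 8, 9, 13, 15], requiring 5 comparisons. The merge step runs in O(n) time where n is the total number of elements.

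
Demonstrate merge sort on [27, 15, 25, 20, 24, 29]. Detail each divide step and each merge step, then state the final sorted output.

Merge sort trace:

Split: [27, 15, 25, 20, 24, 29] -> [27, 15, 25] and [20, 24, 29]
  Split: [27, 15, 25] -> [27] and [15, 25]
    Split: [15, 25] -> [15] and [25]
    Merge: [15] + [25] -> [15, 25]
  Merge: [27] + [15, 25] -> [15, 25, 27]
  Split: [20, 24, 29] -> [20] and [24, 29]
    Split: [24, 29] -> [24] and [29]
    Merge: [24] + [29] -> [24, 29]
  Merge: [20] + [24, 29] -> [20, 24, 29]
Merge: [15, 25, 27] + [20, 24, 29] -> [15, 20, 24, 25, 27, 29]

Final sorted array: [15, 20, 24, 25, 27, 29]

The merge sort proceeds by recursively splitting the array and merging sorted halves.
After all merges, the sorted array is [15, 20, 24, 25, 27, 29].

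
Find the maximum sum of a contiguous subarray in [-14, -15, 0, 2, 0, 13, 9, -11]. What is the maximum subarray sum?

Using Kadane's algorithm on [-14, -15, 0, 2, 0, 13, 9, -11]:

Scanning through the array:
Position 1 (value -15): max_ending_here = -15, max_so_far = -14
Position 2 (value 0): max_ending_here = 0, max_so_far = 0
Position 3 (value 2): max_ending_here = 2, max_so_far = 2
Position 4 (value 0): max_ending_here = 2, max_so_far = 2
Position 5 (value 13): max_ending_here = 15, max_so_far = 15
Position 6 (value 9): max_ending_here = 24, max_so_far = 24
Position 7 (value -11): max_ending_here = 13, max_so_far = 24

Maximum subarray: [0, 2, 0, 13, 9]
Maximum sum: 24

The maximum subarray is [0, 2, 0, 13, 9] with sum 24. This subarray runs from index 2 to index 6.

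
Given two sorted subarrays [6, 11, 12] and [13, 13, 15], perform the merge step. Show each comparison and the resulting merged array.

Merging process:

Compare 6 vs 13: take 6 from left. Merged: [6]
Compare 11 vs 13: take 11 from left. Merged: [6, 11]
Compare 12 vs 13: take 12 from left. Merged: [6, 11, 12]
Append remaining from right: [13, 13, 15]. Merged: [6, 11, 12, 13, 13, 15]

Final merged array: [6, 11, 12, 13, 13, 15]
Total comparisons: 3

The merged array is [6, 11, 12, 13, 13, 15], requiring 3 comparisons. The merge step runs in O(n) time where n is the total number of elements.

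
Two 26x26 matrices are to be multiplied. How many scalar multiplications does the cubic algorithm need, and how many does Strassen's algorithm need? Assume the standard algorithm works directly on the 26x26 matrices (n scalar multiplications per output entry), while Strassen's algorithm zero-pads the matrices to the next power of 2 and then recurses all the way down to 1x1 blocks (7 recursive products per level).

Matrix multiplication for 26x26 matrices:

Strassen's algorithm requires power-of-2 dimensions. Pad 26x26 to 32x32 (next power of 2).

Standard algorithm: 26^3 = 17576 multiplications
Strassen's algorithm: 7^(log2(32)) = 7^5 = 16807 multiplications
Savings: 17576 - 16807 = 769 multiplications

Standard: 17576 multiplications (26^3). Strassen: 16807 multiplications (7^5, after padding to 32x32). Strassen reduces 8 recursive multiplications to 7 at each level.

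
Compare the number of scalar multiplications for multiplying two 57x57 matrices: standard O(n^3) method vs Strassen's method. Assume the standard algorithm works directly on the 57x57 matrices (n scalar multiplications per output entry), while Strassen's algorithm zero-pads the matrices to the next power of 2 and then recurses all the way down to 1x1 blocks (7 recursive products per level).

Matrix multiplication for 57x57 matrices:

Strassen's algorithm requires power-of-2 dimensions. Pad 57x57 to 64x64 (next power of 2).

Standard algorithm: 57^3 = 185193 multiplications
Strassen's algorithm: 7^(log2(64)) = 7^6 = 117649 multiplications
Savings: 185193 - 117649 = 67544 multiplications

Standard: 185193 multiplications (57^3). Strassen: 117649 multiplications (7^6, after padding to 64x64). Strassen reduces 8 recursive multiplications to 7 at each level.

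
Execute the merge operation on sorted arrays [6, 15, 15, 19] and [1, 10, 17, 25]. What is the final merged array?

Merging process:

Compare 6 vs 1: take 1 from right. Merged: [1]
Compare 6 vs 10: take 6 from left. Merged: [1, 6]
Compare 15 vs 10: take 10 from right. Merged: [1, 6, 10]
Compare 15 vs 17: take 15 from left. Merged: [1, 6, 10, 15]
Compare 15 vs 17: take 15 from left. Merged: [1, 6, 10, 15, 15]
Compare 19 vs 17: take 17 from right. Merged: [1, 6, 10, 15, 15, 17]
Compare 19 vs 25: take 19 from left. Merged: [1, 6, 10, 15, 15, 17, 19]
Append remaining from right: [25]. Merged: [1, 6, 10, 15, 15, 17, 19, 25]

Final merged array: [1, 6, 10, 15, 15, 17, 19, 25]
Total comparisons: 7

The merged array is [1, 6, 10, 15, 15, 17, 19, 25], requiring 7 comparisons. The merge step runs in O(n) time where n is the total number of elements.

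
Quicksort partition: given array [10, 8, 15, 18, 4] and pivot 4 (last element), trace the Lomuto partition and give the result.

Lomuto partition with pivot = 4:

Initial array: [10, 8, 15, 18, 4]

arr[0]=10 > 4: no swap
arr[1]=8 > 4: no swap
arr[2]=15 > 4: no swap
arr[3]=18 > 4: no swap

Place pivot at position 0: [4, 8, 15, 18, 10]
Pivot position: 0

After partitioning with pivot 4, the array becomes [4, 8, 15, 18, 10]. The pivot is placed at index 0. All elements to the left of the pivot are <= 4, and all elements to the right are > 4.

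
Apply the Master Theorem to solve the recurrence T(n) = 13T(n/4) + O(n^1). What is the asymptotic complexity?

Master Theorem for T(n) = 13T(n/4) + O(n^1):

a = 13, b = 4, c = 1
log_b(a) = log_4(13) = 1.8502

Case 1: c = 1 < log_4(13) = 1.8502
T(n) = O(n^(log_4 13))

For T(n) = 13T(n/4) + O(n^1): log_4(13) = 1.8502. This is Case 1 of the Master Theorem (c < log_b(a), work dominated by leaves), giving O(n^(log_4 13)).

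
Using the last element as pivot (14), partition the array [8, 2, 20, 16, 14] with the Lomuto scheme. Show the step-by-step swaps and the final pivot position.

Lomuto partition with pivot = 14:

Initial array: [8, 2, 20, 16, 14]

arr[0]=8 <= 14: swap with position 0, array becomes [8, 2, 20, 16, 14]
arr[1]=2 <= 14: swap with position 1, array becomes [8, 2, 20, 16, 14]
arr[2]=20 > 14: no swap
arr[3]=16 > 14: no swap

Place pivot at position 2: [8, 2, 14, 16, 20]
Pivot position: 2

After partitioning with pivot 14, the array becomes [8, 2, 14, 16, 20]. The pivot is placed at index 2. All elements to the left of the pivot are <= 14, and all elements to the right are > 14.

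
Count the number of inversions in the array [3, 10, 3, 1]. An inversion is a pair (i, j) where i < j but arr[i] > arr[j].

Finding inversions in [3, 10, 3, 1]:

(0, 3): arr[0]=3 > arr[3]=1
(1, 2): arr[1]=10 > arr[2]=3
(1, 3): arr[1]=10 > arr[3]=1
(2, 3): arr[2]=3 > arr[3]=1

Total inversions: 4

The array has 4 inversion(s): (0,3), (1,2), (1,3), (2,3). Each pair (i,j) satisfies i < j and arr[i] > arr[j].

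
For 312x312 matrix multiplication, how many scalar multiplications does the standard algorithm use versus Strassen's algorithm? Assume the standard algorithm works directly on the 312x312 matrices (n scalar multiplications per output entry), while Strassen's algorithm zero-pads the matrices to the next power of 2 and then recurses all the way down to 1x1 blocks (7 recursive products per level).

Matrix multiplication for 312x312 matrices:

Strassen's algorithm requires power-of-2 dimensions. Pad 312x312 to 512x512 (next power of 2).

Standard algorithm: 312^3 = 30371328 multiplications
Strassen's algorithm: 7^(log2(512)) = 7^9 = 40353607 multiplications
Difference: 30371328 - 40353607 = -9982279 (Strassen uses MORE here due to padding overhead — for small or just-over-power-of-2 n, padding can outweigh the per-level savings)

Standard: 30371328 multiplications (312^3). Strassen: 40353607 multiplications (7^9, after padding to 512x512). Strassen reduces 8 recursive multiplications to 7 at each level.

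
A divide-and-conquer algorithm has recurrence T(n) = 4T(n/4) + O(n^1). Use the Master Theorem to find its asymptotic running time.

Master Theorem for T(n) = 4T(n/4) + O(n^1):

a = 4, b = 4, c = 1
log_b(a) = log_4(4) = 1.0000

Case 2: c = 1 = log_4(4) = 1.0000
T(n) = O(n^1 log n) = O(n log n)

For T(n) = 4T(n/4) + O(n^1): log_4(4) = 1.0000. This is Case 2 of the Master Theorem (c = log_b(a), equal work at all levels), giving O(n log n).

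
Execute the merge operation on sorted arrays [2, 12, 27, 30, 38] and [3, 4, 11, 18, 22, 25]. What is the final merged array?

Merging process:

Compare 2 vs 3: take 2 from left. Merged: [2]
Compare 12 vs 3: take 3 from right. Merged: [2, 3]
Compare 12 vs 4: take 4 from right. Merged: [2, 3, 4]
Compare 12 vs 11: take 11 from right. Merged: [2, 3, 4, 11]
Compare 12 vs 18: take 12 from left. Merged: [2, 3, 4, 11, 12]
Compare 27 vs 18: take 18 from right. Merged: [2, 3, 4, 11, 12, 18]
Compare 27 vs 22: take 22 from right. Merged: [2, 3, 4, 11, 12, 18, 22]
Compare 27 vs 25: take 25 from right. Merged: [2, 3, 4, 11, 12, 18, 22, 25]
Append remaining from left: [27, 30, 38]. Merged: [2, 3, 4, 11, 12, 18, 22, 25, 27, 30, 38]

Final merged array: [2, 3, 4, 11, 12, 18, 22, 25, 27, 30, 38]
Total comparisons: 8

The merged array is [2, 3, 4, 11, 12, 18, 22, 25, 27, 30, 38], requiring 8 comparisons. The merge step runs in O(n) time where n is the total number of elements.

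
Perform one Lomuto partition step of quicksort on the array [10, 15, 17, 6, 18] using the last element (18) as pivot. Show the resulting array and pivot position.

Lomuto partition with pivot = 18:

Initial array: [10, 15, 17, 6, 18]

arr[0]=10 <= 18: swap with position 0, array becomes [10, 15, 17, 6, 18]
arr[1]=15 <= 18: swap with position 1, array becomes [10, 15, 17, 6, 18]
arr[2]=17 <= 18: swap with position 2, array becomes [10, 15, 17, 6, 18]
arr[3]=6 <= 18: swap with position 3, array becomes [10, 15, 17, 6, 18]

Place pivot at position 4: [10, 15, 17, 6, 18]
Pivot position: 4

After partitioning with pivot 18, the array becomes [10, 15, 17, 6, 18]. The pivot is placed at index 4. All elements to the left of the pivot are <= 18, and all elements to the right are > 18.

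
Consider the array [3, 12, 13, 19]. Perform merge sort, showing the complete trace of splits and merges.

Merge sort trace:

Split: [3, 12, 13, 19] -> [3, 12] and [13, 19]
  Split: [3, 12] -> [3] and [12]
  Merge: [3] + [12] -> [3, 12]
  Split: [13, 19] -> [13] and [19]
  Merge: [13] + [19] -> [13, 19]
Merge: [3, 12] + [13, 19] -> [3, 12, 13, 19]

Final sorted array: [3, 12, 13, 19]

The merge sort proceeds by recursively splitting the array and merging sorted halves.
After all merges, the sorted array is [3, 12, 13, 19].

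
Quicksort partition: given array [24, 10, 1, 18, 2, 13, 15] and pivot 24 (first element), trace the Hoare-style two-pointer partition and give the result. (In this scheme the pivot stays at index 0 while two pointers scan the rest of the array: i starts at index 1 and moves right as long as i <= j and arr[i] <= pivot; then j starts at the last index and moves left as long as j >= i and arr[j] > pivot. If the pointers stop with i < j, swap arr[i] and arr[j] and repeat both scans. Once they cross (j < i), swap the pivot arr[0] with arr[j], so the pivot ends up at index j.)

Hoare-style two-pointer partition with pivot = 24:

Initial array: [24, 10, 1, 18, 2, 13, 15]

Pointers start at i = 1, j = 6.
i ends at 7, j ends at 6: the pointers have crossed (j < i), so scanning stops.

Swap pivot arr[0] with arr[6] to place pivot at position 6: [15, 10, 1, 18, 2, 13, 24]
Pivot position: 6

After partitioning with pivot 24, the array becomes [15, 10, 1, 18, 2, 13, 24]. The pivot is placed at index 6. All elements to the left of the pivot are <= 24, and all elements to the right are > 24.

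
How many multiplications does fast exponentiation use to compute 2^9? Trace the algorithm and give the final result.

Computing 2^9 by squaring (build up from 2^1; each line after the first costs one multiplication):

2^1 = 2
2^2 = (2^1)^2 = 2^2 = 4
2^4 = (2^2)^2 = 4^2 = 16
2^8 = (2^4)^2 = 16^2 = 256
2^9 = 2 * 2^8 = 2 * 256 = 512

Result: 512
Multiplications needed: 4 (4 lines after 2^1)

2^9 = 512. Using exponentiation by squaring, this requires 4 multiplications. The key idea: if the exponent is even, square the half-power; if odd, multiply by the base once.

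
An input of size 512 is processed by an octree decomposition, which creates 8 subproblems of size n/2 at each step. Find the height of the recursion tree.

For divide and conquer with division factor 2:

Problem sizes at each level:
Level 0: 512
Level 1: 256
Level 2: 128
Level 3: 64
Level 4: 32
Level 5: 16
Level 6: 8
Level 7: 4
Level 8: 2
Level 9: 1

The root is level 0 and the size-1 base case is level 9 (the tree spans levels 0 through 9, i.e. 10 levels counting the root), so the depth is the number of divisions: log_2(512) = 9

The recursion tree depth is log_2(512) = 9. At each level, the problem size is divided by 2, so it takes 9 divisions to reduce to a base case of size 1. The algorithm makes 8 recursive calls at each level.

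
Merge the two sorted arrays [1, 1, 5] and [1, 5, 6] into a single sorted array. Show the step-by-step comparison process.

Merging process:

Compare 1 vs 1: take 1 from left. Merged: [1]
Compare 1 vs 1: take 1 from left. Merged: [1, 1]
Compare 5 vs 1: take 1 from right. Merged: [1, 1, 1]
Compare 5 vs 5: take 5 from left. Merged: [1, 1, 1, 5]
Append remaining from right: [5, 6]. Merged: [1, 1, 1, 5, 5, 6]

Final merged array: [1, 1, 1, 5, 5, 6]
Total comparisons: 4

The merged array is [1, 1, 1, 5, 5, 6], requiring 4 comparisons. The merge step runs in O(n) time where n is the total number of elements.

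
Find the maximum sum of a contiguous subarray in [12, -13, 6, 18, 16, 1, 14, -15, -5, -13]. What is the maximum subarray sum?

Using Kadane's algorithm on [12, -13, 6, 18, 16, 1, 14, -15, -5, -13]:

Scanning through the array:
Position 1 (value -13): max_ending_here = -1, max_so_far = 12
Position 2 (value 6): max_ending_here = 6, max_so_far = 12
Position 3 (value 18): max_ending_here = 24, max_so_far = 24
Position 4 (value 16): max_ending_here = 40, max_so_far = 40
Position 5 (value 1): max_ending_here = 41, max_so_far = 41
Position 6 (value 14): max_ending_here = 55, max_so_far = 55
Position 7 (value -15): max_ending_here = 40, max_so_far = 55
Position 8 (value -5): max_ending_here = 35, max_so_far = 55
Position 9 (value -13): max_ending_here = 22, max_so_far = 55

Maximum subarray: [6, 18, 16, 1, 14]
Maximum sum: 55

The maximum subarray is [6, 18, 16, 1, 14] with sum 55. This subarray runs from index 2 to index 6.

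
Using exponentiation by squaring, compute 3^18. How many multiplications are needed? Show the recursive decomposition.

Computing 3^18 by squaring (build up from 3^1; each line after the first costs one multiplication):

3^1 = 3
3^2 = (3^1)^2 = 3^2 = 9
3^4 = (3^2)^2 = 9^2 = 81
3^8 = (3^4)^2 = 81^2 = 6561
3^9 = 3 * 3^8 = 3 * 6561 = 19683
3^18 = (3^9)^2 = 19683^2 = 387420489

Result: 387420489
Multiplications needed: 5 (5 lines after 3^1)

3^18 = 387420489. Using exponentiation by squaring, this requires 5 multiplications. The key idea: if the exponent is even, square the half-power; if odd, multiply by the base once.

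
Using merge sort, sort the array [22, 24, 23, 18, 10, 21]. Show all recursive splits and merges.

Merge sort trace:

Split: [22, 24, 23, 18, 10, 21] -> [22, 24, 23] and [18, 10, 21]
  Split: [22, 24, 23] -> [22] and [24, 23]
    Split: [24, 23] -> [24] and [23]
    Merge: [24] + [23] -> [23, 24]
  Merge: [22] + [23, 24] -> [22, 23, 24]
  Split: [18, 10, 21] -> [18] and [10, 21]
    Split: [10, 21] -> [10] and [21]
    Merge: [10] + [21] -> [10, 21]
  Merge: [18] + [10, 21] -> [10, 18, 21]
Merge: [22, 23, 24] + [10, 18, 21] -> [10, 18, 21, 22, 23, 24]

Final sorted array: [10, 18, 21, 22, 23, 24]

The merge sort proceeds by recursively splitting the array and merging sorted halves.
After all merges, the sorted array is [10, 18, 21, 22, 23, 24].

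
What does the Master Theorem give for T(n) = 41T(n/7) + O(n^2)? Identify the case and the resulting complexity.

Master Theorem for T(n) = 41T(n/7) + O(n^2):

a = 41, b = 7, c = 2
log_b(a) = log_7(41) = 1.9084

Case 3: c = 2 > log_7(41) = 1.9084
T(n) = O(n^2) = O(n^2)

For T(n) = 41T(n/7) + O(n^2): log_7(41) = 1.9084. This is Case 3 of the Master Theorem (c > log_b(a), work dominated by root), giving O(n^2).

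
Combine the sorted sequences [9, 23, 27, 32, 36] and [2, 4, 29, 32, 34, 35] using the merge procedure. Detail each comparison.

Merging process:

Compare 9 vs 2: take 2 from right. Merged: [2]
Compare 9 vs 4: take 4 from right. Merged: [2, 4]
Compare 9 vs 29: take 9 from left. Merged: [2, 4, 9]
Compare 23 vs 29: take 23 from left. Merged: [2, 4, 9, 23]
Compare 27 vs 29: take 27 from left. Merged: [2, 4, 9, 23, 27]
Compare 32 vs 29: take 29 from right. Merged: [2, 4, 9, 23, 27, 29]
Compare 32 vs 32: take 32 from left. Merged: [2, 4, 9, 23, 27, 29, 32]
Compare 36 vs 32: take 32 from right. Merged: [2, 4, 9, 23, 27, 29, 32, 32]
Compare 36 vs 34: take 34 from right. Merged: [2, 4, 9, 23, 27, 29, 32, 32, 34]
Compare 36 vs 35: take 35 from right. Merged: [2, 4, 9, 23, 27, 29, 32, 32, 34, 35]
Append remaining from left: [36]. Merged: [2, 4, 9, 23, 27, 29, 32, 32, 34, 35, 36]

Final merged array: [2, 4, 9, 23, 27, 29, 32, 32, 34, 35, 36]
Total comparisons: 10

The merged array is [2, 4, 9, 23, 27, 29, 32, 32, 34, 35, 36], requiring 10 comparisons. The merge step runs in O(n) time where n is the total number of elements.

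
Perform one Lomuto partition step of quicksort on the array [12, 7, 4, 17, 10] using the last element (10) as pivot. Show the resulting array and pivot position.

Lomuto partition with pivot = 10:

Initial array: [12, 7, 4, 17, 10]

arr[0]=12 > 10: no swap
arr[1]=7 <= 10: swap with position 0, array becomes [7, 12, 4, 17, 10]
arr[2]=4 <= 10: swap with position 1, array becomes [7, 4, 12, 17, 10]
arr[3]=17 > 10: no swap

Place pivot at position 2: [7, 4, 10, 17, 12]
Pivot position: 2

After partitioning with pivot 10, the array becomes [7, 4, 10, 17, 12]. The pivot is placed at index 2. All elements to the left of the pivot are <= 10, and all elements to the right are > 10.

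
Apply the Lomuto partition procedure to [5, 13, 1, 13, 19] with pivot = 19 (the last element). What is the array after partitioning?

Lomuto partition with pivot = 19:

Initial array: [5, 13, 1, 13, 19]

arr[0]=5 <= 19: swap with position 0, array becomes [5, 13, 1, 13, 19]
arr[1]=13 <= 19: swap with position 1, array becomes [5, 13, 1, 13, 19]
arr[2]=1 <= 19: swap with position 2, array becomes [5, 13, 1, 13, 19]
arr[3]=13 <= 19: swap with position 3, array becomes [5, 13, 1, 13, 19]

Place pivot at position 4: [5, 13, 1, 13, 19]
Pivot position: 4

After partitioning with pivot 19, the array becomes [5, 13, 1, 13, 19]. The pivot is placed at index 4. All elements to the left of the pivot are <= 19, and all elements to the right are > 19.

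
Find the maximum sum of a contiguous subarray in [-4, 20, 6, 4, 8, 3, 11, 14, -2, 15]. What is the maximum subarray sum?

Using Kadane's algorithm on [-4, 20, 6, 4, 8, 3, 11, 14, -2, 15]:

Scanning through the array:
Position 1 (value 20): max_ending_here = 20, max_so_far = 20
Position 2 (value 6): max_ending_here = 26, max_so_far = 26
Position 3 (value 4): max_ending_here = 30, max_so_far = 30
Position 4 (value 8): max_ending_here = 38, max_so_far = 38
Position 5 (value 3): max_ending_here = 41, max_so_far = 41
Position 6 (value 11): max_ending_here = 52, max_so_far = 52
Position 7 (value 14): max_ending_here = 66, max_so_far = 66
Position 8 (value -2): max_ending_here = 64, max_so_far = 66
Position 9 (value 15): max_ending_here = 79, max_so_far = 79

Maximum subarray: [20, 6, 4, 8, 3, 11, 14, -2, 15]
Maximum sum: 79

The maximum subarray is [20, 6, 4, 8, 3, 11, 14, -2, 15] with sum 79. This subarray runs from index 1 to index 9.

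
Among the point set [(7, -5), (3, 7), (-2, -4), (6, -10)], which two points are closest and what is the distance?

Computing all pairwise distances among 4 points:

d((7, -5), (3, 7)) = 12.6491
d((7, -5), (-2, -4)) = 9.0554
d((7, -5), (6, -10)) = 5.099 <-- minimum
d((3, 7), (-2, -4)) = 12.083
d((3, 7), (6, -10)) = 17.2627
d((-2, -4), (6, -10)) = 10.0

Closest pair: (7, -5) and (6, -10) with distance 5.099

The closest pair is (7, -5) and (6, -10) with Euclidean distance 5.099. For 4 points, brute-force pairwise comparison is shown above. For large n, the divide-and-conquer algorithm (sort by x, recurse on halves, check the dividing strip) achieves O(n log n).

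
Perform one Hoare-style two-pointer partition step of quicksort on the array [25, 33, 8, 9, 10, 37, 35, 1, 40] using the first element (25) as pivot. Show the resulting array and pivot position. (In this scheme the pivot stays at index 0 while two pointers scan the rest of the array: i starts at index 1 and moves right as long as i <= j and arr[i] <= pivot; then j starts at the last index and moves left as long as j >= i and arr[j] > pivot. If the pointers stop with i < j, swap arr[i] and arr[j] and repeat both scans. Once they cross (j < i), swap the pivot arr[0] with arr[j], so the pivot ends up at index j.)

Hoare-style two-pointer partition with pivot = 25:

Initial array: [25, 33, 8, 9, 10, 37, 35, 1, 40]

Pointers start at i = 1, j = 8.
i stops at index 1 (arr[1]=33 > 25), j stops at index 7 (arr[7]=1 <= 25): swap arr[1] and arr[7], array becomes [25, 1, 8, 9, 10, 37, 35, 33, 40]
i ends at 5, j ends at 4: the pointers have crossed (j < i), so scanning stops.

Swap pivot arr[0] with arr[4] to place pivot at position 4: [10, 1, 8, 9, 25, 37, 35, 33, 40]
Pivot position: 4

After partitioning with pivot 25, the array becomes [10, 1, 8, 9, 25, 37, 35, 33, 40]. The pivot is placed at index 4. All elements to the left of the pivot are <= 25, and all elements to the right are > 25.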